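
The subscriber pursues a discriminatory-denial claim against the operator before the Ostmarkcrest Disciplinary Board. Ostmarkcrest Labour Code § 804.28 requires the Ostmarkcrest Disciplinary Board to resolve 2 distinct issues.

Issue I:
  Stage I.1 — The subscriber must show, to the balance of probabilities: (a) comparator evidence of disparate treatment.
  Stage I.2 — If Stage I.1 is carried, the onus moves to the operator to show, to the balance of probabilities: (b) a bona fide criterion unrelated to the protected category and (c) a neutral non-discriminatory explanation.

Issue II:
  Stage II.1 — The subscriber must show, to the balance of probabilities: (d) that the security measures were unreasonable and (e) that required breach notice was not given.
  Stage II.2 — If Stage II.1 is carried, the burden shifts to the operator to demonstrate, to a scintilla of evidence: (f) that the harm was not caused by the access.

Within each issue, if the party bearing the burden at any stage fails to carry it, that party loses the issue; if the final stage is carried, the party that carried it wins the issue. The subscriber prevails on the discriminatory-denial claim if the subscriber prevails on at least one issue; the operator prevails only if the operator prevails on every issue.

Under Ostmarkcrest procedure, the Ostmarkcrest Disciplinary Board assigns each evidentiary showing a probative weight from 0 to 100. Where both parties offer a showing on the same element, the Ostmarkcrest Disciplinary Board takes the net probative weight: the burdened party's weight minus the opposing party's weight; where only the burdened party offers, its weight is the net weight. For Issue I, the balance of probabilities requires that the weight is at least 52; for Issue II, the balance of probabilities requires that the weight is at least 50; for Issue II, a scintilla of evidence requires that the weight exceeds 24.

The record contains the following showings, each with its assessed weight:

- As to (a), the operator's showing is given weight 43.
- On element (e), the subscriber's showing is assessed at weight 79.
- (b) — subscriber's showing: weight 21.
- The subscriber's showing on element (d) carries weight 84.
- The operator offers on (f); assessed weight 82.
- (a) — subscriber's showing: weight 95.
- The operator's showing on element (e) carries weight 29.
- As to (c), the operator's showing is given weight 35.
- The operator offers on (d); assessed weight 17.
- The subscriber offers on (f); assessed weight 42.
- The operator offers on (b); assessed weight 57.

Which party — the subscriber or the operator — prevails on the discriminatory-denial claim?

— Issue I —
At Stage I.1 the subscriber must meet the balance of probabilities (weight is at least 52): on (a) the weight is 95 less the opposing 43 gives net 52, which does reach 52, so (a) meets the standard.
  Stage I.1 carried; the burden shifts to the operator.
At Stage I.2 the operator must meet the balance of probabilities (weight is at least 52): on (b) the weight is 57 less the opposing 21 gives net 36, which does not reach 52, so (b) does not meet the standard; on (c) the weight is 35, < 52, so (c) does not meet the standard.
  The operator does not carry Stage I.2.
The subscriber prevails on this issue.
— Issue II —
Stage II.1 (subscriber, the balance of probabilities, weight is at least 50): (d) net 84−17=67 ≥ 50 — meets; (e) net 79−29=50 ≥ 50 — meets.
  The subscriber carries Stage II.1; the operator now bears the burden.
Stage II.2 (operator, a scintilla of evidence, weight exceeds 24): (f) net 82−42=40 > 24 — meets.
  The operator carries the last stage.
All stages carried — the operator prevails on this issue.
Per-issue: Issue I → subscriber; Issue II → operator. The subscriber must prevail on at least one issue; overall, the subscriber prevails.

subscriber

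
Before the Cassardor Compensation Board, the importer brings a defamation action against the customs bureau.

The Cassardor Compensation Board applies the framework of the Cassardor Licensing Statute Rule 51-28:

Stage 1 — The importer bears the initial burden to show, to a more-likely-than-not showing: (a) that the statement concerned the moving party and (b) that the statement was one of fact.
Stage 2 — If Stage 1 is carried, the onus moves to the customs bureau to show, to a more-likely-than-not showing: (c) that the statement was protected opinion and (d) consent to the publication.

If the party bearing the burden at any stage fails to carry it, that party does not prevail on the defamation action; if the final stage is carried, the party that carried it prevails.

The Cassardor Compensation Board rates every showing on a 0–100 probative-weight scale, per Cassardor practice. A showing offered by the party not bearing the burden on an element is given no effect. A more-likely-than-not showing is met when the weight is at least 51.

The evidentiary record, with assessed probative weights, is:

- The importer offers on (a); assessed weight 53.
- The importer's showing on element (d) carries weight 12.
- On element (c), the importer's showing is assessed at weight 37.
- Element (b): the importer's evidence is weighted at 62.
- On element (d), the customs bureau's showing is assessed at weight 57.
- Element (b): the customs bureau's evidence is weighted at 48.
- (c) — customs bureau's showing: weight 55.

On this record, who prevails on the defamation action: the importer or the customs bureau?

customs bureau

At Stage 1 the importer must meet a more-likely-than-not showing (weight is at least 51): on (a) the weight is 53, ≥ 51, so (a) meets the standard; on (b) the weight is 62 (the customs bureau's 48 is given no effect), ≥ 51, so (b) meets the standard.
  Stage 1 carried; the burden shifts to the customs bureau.
At Stage 2 the customs bureau must meet a more-likely-than-not showing (weight is at least 51): on (c) the weight is 55 (the importer's 37 is given no effect), ≥ 51, so (c) meets the standard; on (d) the weight is 57 (the importer's 12 is given no effect), ≥ 51, so (d) meets the standard.
  The customs bureau carries the last stage.
With every stage satisfied, the customs bureau prevails.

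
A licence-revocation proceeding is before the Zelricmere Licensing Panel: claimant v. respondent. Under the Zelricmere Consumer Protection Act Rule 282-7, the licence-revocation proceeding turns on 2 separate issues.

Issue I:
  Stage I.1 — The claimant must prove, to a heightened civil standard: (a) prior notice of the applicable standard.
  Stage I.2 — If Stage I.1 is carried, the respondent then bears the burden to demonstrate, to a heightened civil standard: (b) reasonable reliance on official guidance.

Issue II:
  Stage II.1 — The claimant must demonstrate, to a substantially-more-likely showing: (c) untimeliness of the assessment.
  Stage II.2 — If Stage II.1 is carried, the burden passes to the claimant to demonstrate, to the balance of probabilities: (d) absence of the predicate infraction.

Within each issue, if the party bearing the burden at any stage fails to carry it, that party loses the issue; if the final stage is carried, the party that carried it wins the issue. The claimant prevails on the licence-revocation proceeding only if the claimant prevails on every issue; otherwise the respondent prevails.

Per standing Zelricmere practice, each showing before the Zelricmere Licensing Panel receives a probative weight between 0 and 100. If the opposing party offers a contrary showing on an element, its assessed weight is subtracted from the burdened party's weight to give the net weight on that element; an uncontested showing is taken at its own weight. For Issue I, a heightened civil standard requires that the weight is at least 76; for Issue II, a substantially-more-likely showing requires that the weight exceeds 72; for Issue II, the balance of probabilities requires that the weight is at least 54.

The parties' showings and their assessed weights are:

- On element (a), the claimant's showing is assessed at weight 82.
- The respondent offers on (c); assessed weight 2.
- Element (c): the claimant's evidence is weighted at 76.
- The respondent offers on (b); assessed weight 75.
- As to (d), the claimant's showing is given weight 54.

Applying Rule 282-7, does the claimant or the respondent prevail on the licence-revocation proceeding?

— Issue I —
Stage I.1 (claimant, a heightened civil standard, weight is at least 76): (a) 82 ≥ 76 — meets.
  Stage I.1 carried; the burden shifts to the respondent.
Stage I.2 (respondent, a heightened civil standard, weight is at least 76): (b) 75 < 76 — fails.
  Stage I.2 not carried; the respondent fails its burden.
The analysis ends at Stage I.2; the claimant prevails on this issue.
— Issue II —
At Stage II.1 the claimant must meet a substantially-more-likely showing (weight exceeds 72): on (c) the weight is 76 less the opposing 2 gives net 74, which does exceed 72, so (c) meets the standard.
  All elements met. The claimant retains the burden for Stage II.2.
At Stage II.2 the claimant must meet the balance of probabilities (weight is at least 54): on (d) the weight is 54, which does reach 54, so (d) meets the standard.
  The claimant carries the last stage.
With every stage satisfied, the claimant prevails on this issue.
Per-issue: Issue I → claimant; Issue II → claimant. The claimant must prevail on every issue; overall, the claimant prevails.

claimant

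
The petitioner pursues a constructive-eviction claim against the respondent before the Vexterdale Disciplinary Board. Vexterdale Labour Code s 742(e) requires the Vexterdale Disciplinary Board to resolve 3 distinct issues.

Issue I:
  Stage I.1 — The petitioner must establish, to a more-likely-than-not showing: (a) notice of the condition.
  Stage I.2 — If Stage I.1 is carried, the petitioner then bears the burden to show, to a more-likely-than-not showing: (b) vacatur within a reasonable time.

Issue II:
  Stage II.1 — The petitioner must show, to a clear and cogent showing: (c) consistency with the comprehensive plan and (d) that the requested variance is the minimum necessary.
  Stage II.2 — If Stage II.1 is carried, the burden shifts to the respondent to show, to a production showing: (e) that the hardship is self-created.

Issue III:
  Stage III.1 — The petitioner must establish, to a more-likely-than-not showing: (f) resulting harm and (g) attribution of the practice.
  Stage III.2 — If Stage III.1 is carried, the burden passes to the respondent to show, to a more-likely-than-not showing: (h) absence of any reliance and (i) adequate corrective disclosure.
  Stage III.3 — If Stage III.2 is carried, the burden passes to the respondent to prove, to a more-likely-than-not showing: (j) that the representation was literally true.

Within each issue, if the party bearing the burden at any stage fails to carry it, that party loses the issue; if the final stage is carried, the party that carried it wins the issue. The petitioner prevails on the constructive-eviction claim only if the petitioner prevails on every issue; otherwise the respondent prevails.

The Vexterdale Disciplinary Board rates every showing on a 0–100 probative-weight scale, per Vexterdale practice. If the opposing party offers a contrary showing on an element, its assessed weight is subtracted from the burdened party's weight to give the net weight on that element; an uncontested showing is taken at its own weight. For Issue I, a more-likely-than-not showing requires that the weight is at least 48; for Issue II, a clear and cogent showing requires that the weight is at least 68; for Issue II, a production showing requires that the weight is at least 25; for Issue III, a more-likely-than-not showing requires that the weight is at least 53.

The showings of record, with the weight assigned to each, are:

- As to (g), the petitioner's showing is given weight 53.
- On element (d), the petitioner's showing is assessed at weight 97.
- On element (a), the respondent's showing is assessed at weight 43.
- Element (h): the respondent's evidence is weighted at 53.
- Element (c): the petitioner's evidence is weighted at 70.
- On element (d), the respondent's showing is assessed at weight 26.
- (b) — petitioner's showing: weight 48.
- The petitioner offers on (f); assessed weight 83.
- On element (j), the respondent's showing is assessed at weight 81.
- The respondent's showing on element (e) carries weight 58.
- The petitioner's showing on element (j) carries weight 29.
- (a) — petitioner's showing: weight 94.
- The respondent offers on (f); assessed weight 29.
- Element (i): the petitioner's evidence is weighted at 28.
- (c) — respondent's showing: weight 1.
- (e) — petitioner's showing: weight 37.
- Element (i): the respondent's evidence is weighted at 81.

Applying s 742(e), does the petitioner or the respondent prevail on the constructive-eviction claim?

— Issue I —
Stage I.1 (petitioner, a more-likely-than-not showing, weight is at least 48): (a) net 94−43=51 ≥ 48 — meets.
  All elements met. The petitioner retains the burden for Stage I.2.
Stage I.2 (petitioner, a more-likely-than-not showing, weight is at least 48): (b) 48 ≥ 48 — meets.
  All elements met at the final stage.
Every stage carried; the petitioner prevails on this issue.
— Issue II —
At Stage II.1 the petitioner must meet a clear and cogent showing (weight is at least 68): on (c) the weight is 70 less the opposing 1 gives net 69, ≥ 68, so (c) meets the standard; on (d) the weight is 97 less the opposing 26 gives net 71, ≥ 68, so (d) meets the standard.
  All elements met. The burden passes to the respondent.
At Stage II.2 the respondent must meet a production showing (weight is at least 25): on (e) the weight is 58 less the opposing 37 gives net 21, which does not reach 25, so (e) does not meet the standard.
  The respondent does not carry Stage II.2.
The analysis ends at Stage II.2; the petitioner prevails on this issue.
— Issue III —
At Stage III.1 the petitioner must meet a more-likely-than-not showing (weight is at least 53): on (f) the weight is 83 less the opposing 29 gives net 54, ≥ 53, so (f) meets the standard; on (g) the weight is 53, ≥ 53, so (g) meets the standard.
  All elements met. The burden passes to the respondent.
At Stage III.2 the respondent must meet a more-likely-than-not showing (weight is at least 53): on (h) the weight is 53, ≥ 53, so (h) meets the standard; on (i) the weight is 81 less the opposing 28 gives net 53, which does reach 53, so (i) meets the standard.
  Stage III.2 is satisfied; the respondent continues to bear the burden.
At Stage III.3 the respondent must meet a more-likely-than-not showing (weight is at least 53): on (j) the weight is 81 less the opposing 29 gives net 52, < 53, so (j) does not meet the standard.
  Not every element is met, so the respondent fails to carry Stage III.3.
The analysis ends at Stage III.3; the petitioner prevails on this issue.
Per-issue: Issue I → petitioner; Issue II → petitioner; Issue III → petitioner. The petitioner must prevail on every issue; overall, the petitioner prevails.

petitioner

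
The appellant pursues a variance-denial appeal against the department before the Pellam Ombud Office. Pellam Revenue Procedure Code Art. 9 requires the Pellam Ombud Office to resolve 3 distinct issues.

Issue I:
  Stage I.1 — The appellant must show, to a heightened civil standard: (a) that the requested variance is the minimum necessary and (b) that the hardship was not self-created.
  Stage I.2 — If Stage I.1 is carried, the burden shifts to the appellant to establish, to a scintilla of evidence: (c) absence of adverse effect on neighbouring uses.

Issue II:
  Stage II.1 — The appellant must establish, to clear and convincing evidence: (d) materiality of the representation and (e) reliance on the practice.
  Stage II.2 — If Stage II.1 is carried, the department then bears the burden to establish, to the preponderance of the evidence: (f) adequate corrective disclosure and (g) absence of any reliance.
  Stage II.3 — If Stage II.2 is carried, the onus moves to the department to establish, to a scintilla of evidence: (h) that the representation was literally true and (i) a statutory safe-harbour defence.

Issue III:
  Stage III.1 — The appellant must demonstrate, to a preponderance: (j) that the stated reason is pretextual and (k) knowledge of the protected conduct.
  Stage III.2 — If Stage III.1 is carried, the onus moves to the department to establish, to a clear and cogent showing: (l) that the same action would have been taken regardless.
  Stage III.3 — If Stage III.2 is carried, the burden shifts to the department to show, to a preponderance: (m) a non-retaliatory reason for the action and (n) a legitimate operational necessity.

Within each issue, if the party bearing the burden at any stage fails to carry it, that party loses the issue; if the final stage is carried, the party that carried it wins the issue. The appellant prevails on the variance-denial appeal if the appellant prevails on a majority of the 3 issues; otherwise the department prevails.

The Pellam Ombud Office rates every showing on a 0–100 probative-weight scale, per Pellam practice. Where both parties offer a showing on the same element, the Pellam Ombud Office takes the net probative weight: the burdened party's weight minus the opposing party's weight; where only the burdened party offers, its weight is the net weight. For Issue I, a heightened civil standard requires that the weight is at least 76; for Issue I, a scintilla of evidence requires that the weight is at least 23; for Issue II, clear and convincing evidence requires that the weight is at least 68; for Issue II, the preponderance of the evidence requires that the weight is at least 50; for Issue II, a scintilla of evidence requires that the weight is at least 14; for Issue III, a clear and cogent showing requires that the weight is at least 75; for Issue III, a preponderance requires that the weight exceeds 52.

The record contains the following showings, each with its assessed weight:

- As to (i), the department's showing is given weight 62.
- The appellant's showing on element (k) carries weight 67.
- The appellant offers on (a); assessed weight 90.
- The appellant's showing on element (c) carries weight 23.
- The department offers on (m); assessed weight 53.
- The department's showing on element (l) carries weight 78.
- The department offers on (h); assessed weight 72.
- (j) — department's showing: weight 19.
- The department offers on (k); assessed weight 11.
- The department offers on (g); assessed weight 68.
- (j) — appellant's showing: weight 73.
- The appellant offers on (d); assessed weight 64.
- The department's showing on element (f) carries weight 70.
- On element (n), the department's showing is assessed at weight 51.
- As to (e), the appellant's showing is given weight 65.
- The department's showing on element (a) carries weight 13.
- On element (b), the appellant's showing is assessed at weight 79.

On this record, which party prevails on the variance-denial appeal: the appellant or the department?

appellant

— Issue I —
Stage I.1 — burden on appellant; standard: a heightened civil standard (weight is at least 76).
    (a): 90 − 13 = 77 ≥ 76 [met]
    (b): 79 ≥ 76 [met]
  Stage I.1 carried; the burden remains with the appellant.
Stage I.2 — burden on appellant; standard: a scintilla of evidence (weight is at least 23).
    (c): 23 ≥ 23 [met]
  The appellant carries the last stage.
All stages carried — the appellant prevails on this issue.
— Issue II —
Stage II.1 (appellant, clear and convincing evidence, weight is at least 68): (d) 64 < 68 — fails; (e) 65 < 68 — fails.
  Stage II.1 not carried; the appellant fails its burden.
The department prevails on this issue.
— Issue III —
At Stage III.1 the appellant must meet a preponderance (weight exceeds 52): on (j) the weight is 73 less the opposing 19 gives net 54, > 52, so (j) meets the standard; on (k) the weight is 67 less the opposing 11 gives net 56, which does exceed 52, so (k) meets the standard.
  All elements met. The burden passes to the department.
At Stage III.2 the department must meet a clear and cogent showing (weight is at least 75): on (l) the weight is 78, ≥ 75, so (l) meets the standard.
  Stage III.2 is satisfied; the department continues to bear the burden.
At Stage III.3 the department must meet a preponderance (weight exceeds 52): on (m) the weight is 53, > 52, so (m) meets the standard; on (n) the weight is 51, which does not exceed 52, so (n) does not meet the standard.
  Stage III.3 not carried; the department fails its burden.
The appellant prevails on this issue.
Per-issue: Issue I → appellant; Issue II → department; Issue III → appellant. The appellant must prevail on a majority of issues; overall, the appellant prevails.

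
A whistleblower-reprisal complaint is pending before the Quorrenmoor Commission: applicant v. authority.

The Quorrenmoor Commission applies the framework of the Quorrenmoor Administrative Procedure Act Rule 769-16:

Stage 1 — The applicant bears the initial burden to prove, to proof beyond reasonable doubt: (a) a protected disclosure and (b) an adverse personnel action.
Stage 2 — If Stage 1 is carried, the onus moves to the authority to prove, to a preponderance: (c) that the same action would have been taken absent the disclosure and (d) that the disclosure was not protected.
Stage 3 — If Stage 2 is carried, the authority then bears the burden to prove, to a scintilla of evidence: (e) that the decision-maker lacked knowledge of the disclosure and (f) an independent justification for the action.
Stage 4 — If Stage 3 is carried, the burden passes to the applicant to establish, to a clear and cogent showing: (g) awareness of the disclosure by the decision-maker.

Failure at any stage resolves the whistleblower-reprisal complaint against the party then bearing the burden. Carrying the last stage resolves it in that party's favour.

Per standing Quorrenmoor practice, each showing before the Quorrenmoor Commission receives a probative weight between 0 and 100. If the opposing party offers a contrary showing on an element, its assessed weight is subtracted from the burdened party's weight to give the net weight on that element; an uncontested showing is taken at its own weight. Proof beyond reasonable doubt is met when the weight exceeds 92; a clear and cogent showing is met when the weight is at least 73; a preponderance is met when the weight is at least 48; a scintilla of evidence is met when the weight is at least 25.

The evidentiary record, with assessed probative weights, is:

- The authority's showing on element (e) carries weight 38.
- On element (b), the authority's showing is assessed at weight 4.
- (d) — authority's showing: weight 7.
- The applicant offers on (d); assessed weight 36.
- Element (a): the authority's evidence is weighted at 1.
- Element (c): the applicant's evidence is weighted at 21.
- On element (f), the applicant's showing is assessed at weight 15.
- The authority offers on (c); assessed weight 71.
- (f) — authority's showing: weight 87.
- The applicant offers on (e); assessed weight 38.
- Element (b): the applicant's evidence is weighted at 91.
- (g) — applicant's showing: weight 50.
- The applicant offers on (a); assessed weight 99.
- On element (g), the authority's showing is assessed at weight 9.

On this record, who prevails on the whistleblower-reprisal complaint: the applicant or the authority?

Stage 1 (applicant, proof beyond reasonable doubt, weight exceeds 92): (a) net 99−1=98 > 92 — meets; (b) net 91−4=87 ≤ 92 — fails.
  Stage 1 not carried; the applicant fails its burden.
So the authority prevails.

authority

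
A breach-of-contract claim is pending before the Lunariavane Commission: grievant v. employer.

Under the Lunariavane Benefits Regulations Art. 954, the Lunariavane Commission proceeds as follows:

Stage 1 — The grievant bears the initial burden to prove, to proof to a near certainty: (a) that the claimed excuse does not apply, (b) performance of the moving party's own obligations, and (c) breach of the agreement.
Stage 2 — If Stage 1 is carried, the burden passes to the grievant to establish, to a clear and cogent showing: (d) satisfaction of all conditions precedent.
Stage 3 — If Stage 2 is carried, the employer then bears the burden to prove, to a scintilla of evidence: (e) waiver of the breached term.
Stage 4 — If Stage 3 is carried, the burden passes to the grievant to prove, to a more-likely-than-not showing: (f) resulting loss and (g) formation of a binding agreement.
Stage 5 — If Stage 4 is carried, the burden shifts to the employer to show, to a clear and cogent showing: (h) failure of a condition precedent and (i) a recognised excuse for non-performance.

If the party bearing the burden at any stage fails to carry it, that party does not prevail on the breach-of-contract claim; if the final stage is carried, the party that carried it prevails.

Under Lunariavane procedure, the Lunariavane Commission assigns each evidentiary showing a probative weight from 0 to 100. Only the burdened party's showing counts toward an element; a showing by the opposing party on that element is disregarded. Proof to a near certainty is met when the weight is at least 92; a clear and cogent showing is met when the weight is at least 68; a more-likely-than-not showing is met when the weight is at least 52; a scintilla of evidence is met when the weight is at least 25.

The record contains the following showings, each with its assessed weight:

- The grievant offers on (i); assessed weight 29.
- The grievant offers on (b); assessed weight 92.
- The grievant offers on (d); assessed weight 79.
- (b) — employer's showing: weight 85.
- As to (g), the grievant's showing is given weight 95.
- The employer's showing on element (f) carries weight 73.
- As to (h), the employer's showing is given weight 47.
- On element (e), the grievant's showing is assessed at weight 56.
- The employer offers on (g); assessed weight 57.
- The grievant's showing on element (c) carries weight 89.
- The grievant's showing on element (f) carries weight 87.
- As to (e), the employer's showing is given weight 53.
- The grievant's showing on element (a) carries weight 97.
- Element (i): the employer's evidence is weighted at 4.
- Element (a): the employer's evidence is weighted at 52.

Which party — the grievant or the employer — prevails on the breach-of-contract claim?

employer

At Stage 1 the grievant must meet proof to a near certainty (weight is at least 92): on (a) the weight is 97 (the employer's 52 is given no effect), which does reach 92, so (a) meets the standard; on (b) the weight is 92 (the employer's 85 is given no effect), which does reach 92, so (b) meets the standard; on (c) the weight is 89, < 92, so (c) does not meet the standard.
  The grievant does not carry Stage 1.
The analysis ends at Stage 1; the employer prevails.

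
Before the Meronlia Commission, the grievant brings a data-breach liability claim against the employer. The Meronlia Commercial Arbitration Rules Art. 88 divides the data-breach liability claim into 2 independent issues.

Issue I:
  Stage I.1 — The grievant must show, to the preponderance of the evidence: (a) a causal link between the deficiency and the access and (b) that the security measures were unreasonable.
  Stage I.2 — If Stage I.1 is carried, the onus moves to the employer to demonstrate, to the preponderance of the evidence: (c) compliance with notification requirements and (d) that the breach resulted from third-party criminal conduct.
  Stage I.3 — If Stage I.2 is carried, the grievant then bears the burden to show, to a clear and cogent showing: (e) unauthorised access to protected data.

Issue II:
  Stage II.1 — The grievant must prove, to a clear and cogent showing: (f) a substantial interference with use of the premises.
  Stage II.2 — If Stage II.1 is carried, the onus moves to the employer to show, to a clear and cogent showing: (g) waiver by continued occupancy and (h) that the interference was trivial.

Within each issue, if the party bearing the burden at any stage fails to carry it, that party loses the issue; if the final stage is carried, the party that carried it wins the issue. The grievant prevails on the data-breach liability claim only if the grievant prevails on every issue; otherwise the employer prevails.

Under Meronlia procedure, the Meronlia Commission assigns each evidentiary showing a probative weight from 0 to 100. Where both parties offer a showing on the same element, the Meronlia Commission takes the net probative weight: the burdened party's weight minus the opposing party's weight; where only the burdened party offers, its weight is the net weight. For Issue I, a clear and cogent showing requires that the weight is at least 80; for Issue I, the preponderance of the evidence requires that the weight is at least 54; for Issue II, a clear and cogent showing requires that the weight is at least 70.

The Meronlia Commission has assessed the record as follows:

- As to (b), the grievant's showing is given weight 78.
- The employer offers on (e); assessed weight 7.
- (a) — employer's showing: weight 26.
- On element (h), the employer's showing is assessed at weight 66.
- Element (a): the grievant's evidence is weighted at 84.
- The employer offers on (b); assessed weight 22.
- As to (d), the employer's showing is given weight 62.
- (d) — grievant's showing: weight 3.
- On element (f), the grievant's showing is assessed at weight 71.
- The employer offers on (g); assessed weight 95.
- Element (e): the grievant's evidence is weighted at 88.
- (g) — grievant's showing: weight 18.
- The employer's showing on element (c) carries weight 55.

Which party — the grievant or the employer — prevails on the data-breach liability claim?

— Issue I —
Stage I.1 (grievant, the preponderance of the evidence, weight is at least 54): (a) net 84−26=58 ≥ 54 — meets; (b) net 78−22=56 ≥ 54 — meets.
  Stage I.1 carried; the burden shifts to the employer.
Stage I.2 (employer, the preponderance of the evidence, weight is at least 54): (c) 55 ≥ 54 — meets; (d) net 62−3=59 ≥ 54 — meets.
  Stage I.2 carried; the burden shifts to the grievant.
Stage I.3 (grievant, a clear and cogent showing, weight is at least 80): (e) net 88−7=81 ≥ 80 — meets.
  All elements met at the final stage.
Every stage carried; the grievant prevails on this issue.
— Issue II —
Stage II.1 — burden on grievant; standard: a clear and cogent showing (weight is at least 70).
    (f): 71 ≥ 70 [met]
  Stage II.1 carried; the burden shifts to the employer.
Stage II.2 — burden on employer; standard: a clear and cogent showing (weight is at least 70).
    (g): 95 − 18 = 77 ≥ 70 [met]
    (h): 66 < 70 [not met]
  The employer does not carry Stage II.2.
The analysis ends at Stage II.2; the grievant prevails on this issue.
Per-issue: Issue I → grievant; Issue II → grievant. The grievant must prevail on every issue; overall, the grievant prevails.

grievant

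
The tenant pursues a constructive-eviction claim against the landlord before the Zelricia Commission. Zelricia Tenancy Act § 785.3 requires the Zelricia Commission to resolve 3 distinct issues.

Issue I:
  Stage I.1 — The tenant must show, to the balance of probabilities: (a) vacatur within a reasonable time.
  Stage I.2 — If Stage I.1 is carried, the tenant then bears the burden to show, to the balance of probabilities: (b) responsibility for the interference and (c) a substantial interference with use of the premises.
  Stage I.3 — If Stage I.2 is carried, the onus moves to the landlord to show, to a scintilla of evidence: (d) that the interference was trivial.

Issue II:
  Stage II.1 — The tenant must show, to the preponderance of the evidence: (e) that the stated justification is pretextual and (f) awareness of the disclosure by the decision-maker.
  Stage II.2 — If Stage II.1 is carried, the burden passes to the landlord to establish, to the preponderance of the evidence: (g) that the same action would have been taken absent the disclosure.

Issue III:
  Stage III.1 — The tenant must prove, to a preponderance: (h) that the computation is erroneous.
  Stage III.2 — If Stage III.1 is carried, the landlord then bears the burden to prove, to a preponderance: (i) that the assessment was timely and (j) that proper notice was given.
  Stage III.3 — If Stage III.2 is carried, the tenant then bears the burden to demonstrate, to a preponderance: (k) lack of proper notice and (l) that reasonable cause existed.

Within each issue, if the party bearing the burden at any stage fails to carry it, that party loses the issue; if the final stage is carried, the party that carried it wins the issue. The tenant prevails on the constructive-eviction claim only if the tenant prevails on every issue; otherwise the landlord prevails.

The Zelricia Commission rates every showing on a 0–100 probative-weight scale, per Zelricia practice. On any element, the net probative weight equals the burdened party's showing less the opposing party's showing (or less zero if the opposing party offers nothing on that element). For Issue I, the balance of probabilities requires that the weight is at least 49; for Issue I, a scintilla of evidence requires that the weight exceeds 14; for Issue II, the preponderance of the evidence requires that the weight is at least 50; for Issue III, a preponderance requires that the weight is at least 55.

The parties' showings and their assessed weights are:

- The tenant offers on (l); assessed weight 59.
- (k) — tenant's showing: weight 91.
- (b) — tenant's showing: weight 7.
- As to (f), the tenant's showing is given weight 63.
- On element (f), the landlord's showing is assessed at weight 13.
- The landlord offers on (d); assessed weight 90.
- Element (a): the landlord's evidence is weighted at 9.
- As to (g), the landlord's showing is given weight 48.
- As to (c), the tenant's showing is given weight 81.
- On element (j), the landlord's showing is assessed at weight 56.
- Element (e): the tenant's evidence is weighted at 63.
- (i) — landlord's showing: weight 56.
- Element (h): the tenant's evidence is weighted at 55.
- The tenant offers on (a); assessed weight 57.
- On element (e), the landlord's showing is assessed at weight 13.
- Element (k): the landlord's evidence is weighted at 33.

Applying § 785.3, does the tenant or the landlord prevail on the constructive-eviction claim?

— Issue I —
Stage I.1 — burden on tenant; standard: the balance of probabilities (weight is at least 49).
    (a): 57 − 9 = 48 < 49 [not met]
  Not every element is met, so the tenant fails to carry Stage I.1.
So the landlord prevails on this issue.
— Issue II —
Stage II.1 — burden on tenant; standard: the preponderance of the evidence (weight is at least 50).
    (e): 63 − 13 = 50 ≥ 50 [met]
    (f): 63 − 13 = 50 ≥ 50 [met]
  The tenant carries Stage II.1; the landlord now bears the burden.
Stage II.2 — burden on landlord; standard: the preponderance of the evidence (weight is at least 50).
    (g): 48 < 50 [not met]
  Not every element is met, so the landlord fails to carry Stage II.2.
The tenant prevails on this issue.
— Issue III —
At Stage III.1 the tenant must meet a preponderance (weight is at least 55): on (h) the weight is 55, which does reach 55, so (h) meets the standard.
  Stage III.1 is satisfied; the onus moves to the landlord.
At Stage III.2 the landlord must meet a preponderance (weight is at least 55): on (i) the weight is 56, ≥ 55, so (i) meets the standard; on (j) the weight is 56, ≥ 55, so (j) meets the standard.
  All elements met. The burden passes to the tenant.
At Stage III.3 the tenant must meet a preponderance (weight is at least 55): on (k) the weight is 91 less the opposing 33 gives net 58, which does reach 55, so (k) meets the standard; on (l) the weight is 59, ≥ 55, so (l) meets the standard.
  The tenant carries the last stage.
With every stage satisfied, the tenant prevails on this issue.
Per-issue: Issue I → landlord; Issue II → tenant; Issue III → tenant. The tenant must prevail on every issue; overall, the landlord prevails.

landlord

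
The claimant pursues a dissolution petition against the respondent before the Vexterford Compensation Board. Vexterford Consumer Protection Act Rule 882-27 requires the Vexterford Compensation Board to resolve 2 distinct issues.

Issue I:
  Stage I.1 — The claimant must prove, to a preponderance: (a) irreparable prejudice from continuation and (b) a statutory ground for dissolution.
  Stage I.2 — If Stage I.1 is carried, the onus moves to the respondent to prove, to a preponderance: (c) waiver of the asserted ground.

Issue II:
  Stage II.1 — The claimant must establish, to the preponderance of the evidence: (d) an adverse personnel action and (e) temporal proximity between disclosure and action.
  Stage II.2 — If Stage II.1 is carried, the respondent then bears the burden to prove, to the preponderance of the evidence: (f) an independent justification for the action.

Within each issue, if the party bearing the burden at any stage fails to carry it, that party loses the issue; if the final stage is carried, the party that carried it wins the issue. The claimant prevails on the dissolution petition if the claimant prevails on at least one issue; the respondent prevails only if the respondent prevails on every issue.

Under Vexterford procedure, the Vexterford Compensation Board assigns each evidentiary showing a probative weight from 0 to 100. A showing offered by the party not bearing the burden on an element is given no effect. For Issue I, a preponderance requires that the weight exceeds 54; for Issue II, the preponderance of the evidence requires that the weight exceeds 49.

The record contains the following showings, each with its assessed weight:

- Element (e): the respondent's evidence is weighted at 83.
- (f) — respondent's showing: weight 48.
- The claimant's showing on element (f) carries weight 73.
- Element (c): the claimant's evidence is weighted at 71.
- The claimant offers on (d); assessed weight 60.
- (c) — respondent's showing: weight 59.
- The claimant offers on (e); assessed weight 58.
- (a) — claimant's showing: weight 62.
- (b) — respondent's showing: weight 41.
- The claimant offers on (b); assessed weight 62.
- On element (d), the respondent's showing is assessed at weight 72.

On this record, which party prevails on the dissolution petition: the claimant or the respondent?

claimant

— Issue I —
Stage I.1 — burden on claimant; standard: a preponderance (weight exceeds 54).
    (a): 62 > 54 [met]
    (b): 62 (respondent's 41 disregarded) > 54 [met]
  The claimant carries Stage I.1; the respondent now bears the burden.
Stage I.2 — burden on respondent; standard: a preponderance (weight exceeds 54).
    (c): 59 (claimant's 71 disregarded) > 54 [met]
  The respondent carries the last stage.
All stages carried — the respondent prevails on this issue.
— Issue II —
At Stage II.1 the claimant must meet the preponderance of the evidence (weight exceeds 49): on (d) the weight is 60 (the respondent's 72 is given no effect), > 49, so (d) meets the standard; on (e) the weight is 58 (the respondent's 83 is given no effect), which does exceed 49, so (e) meets the standard.
  Stage II.1 is satisfied; the onus moves to the respondent.
At Stage II.2 the respondent must meet the preponderance of the evidence (weight exceeds 49): on (f) the weight is 48 (the claimant's 73 is given no effect), ≤ 49, so (f) does not meet the standard.
  The respondent does not carry Stage II.2.
The analysis ends at Stage II.2; the claimant prevails on this issue.
Per-issue: Issue I → respondent; Issue II → claimant. The claimant must prevail on at least one issue; overall, the claimant prevails.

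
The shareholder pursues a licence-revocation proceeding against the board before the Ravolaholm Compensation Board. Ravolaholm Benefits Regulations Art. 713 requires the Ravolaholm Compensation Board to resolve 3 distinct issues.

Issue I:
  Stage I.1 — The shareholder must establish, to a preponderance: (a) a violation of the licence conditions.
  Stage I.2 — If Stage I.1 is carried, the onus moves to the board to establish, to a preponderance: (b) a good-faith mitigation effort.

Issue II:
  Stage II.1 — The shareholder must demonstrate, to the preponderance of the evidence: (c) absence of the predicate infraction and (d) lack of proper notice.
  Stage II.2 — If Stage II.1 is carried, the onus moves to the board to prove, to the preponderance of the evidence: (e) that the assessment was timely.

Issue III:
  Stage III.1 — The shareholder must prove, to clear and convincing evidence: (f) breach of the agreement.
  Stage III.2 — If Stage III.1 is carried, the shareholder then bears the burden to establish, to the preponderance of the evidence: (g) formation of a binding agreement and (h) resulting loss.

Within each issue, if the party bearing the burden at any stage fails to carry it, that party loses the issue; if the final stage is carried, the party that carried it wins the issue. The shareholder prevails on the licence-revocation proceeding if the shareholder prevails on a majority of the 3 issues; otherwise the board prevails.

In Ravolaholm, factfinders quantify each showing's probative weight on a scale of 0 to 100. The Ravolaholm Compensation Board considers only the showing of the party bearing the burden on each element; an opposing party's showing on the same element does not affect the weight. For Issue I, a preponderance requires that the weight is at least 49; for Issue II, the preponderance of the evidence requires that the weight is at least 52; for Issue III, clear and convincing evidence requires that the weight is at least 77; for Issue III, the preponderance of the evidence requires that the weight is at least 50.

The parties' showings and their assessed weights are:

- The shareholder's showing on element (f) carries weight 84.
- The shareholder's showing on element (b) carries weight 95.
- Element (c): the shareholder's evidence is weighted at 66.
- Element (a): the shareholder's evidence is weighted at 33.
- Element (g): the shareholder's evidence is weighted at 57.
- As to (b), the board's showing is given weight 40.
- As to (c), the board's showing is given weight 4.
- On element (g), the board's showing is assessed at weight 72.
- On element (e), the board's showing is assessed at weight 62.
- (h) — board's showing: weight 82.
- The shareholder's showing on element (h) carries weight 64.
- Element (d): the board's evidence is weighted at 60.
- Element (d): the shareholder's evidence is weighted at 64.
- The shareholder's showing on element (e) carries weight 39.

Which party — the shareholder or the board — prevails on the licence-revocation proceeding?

— Issue I —
Stage I.1 — burden on shareholder; standard: a preponderance (weight is at least 49).
    (a): 33 < 49 [not met]
  Stage I.1 not carried; the shareholder fails its burden.
The board prevails on this issue.
— Issue II —
Stage II.1 — burden on shareholder; standard: the preponderance of the evidence (weight is at least 52).
    (c): 66 (board's 4 disregarded) ≥ 52 [met]
    (d): 64 (board's 60 disregarded) ≥ 52 [met]
  Stage II.1 is satisfied; the onus moves to the board.
Stage II.2 — burden on board; standard: the preponderance of the evidence (weight is at least 52).
    (e): 62 (shareholder's 39 disregarded) ≥ 52 [met]
  The board carries the last stage.
All stages carried — the board prevails on this issue.
— Issue III —
Stage III.1 — burden on shareholder; standard: clear and convincing evidence (weight is at least 77).
    (f): 84 ≥ 77 [met]
  Stage III.1 is satisfied; the shareholder continues to bear the burden.
Stage III.2 — burden on shareholder; standard: the preponderance of the evidence (weight is at least 50).
    (g): 57 (board's 72 disregarded) ≥ 50 [met]
    (h): 64 (board's 82 disregarded) ≥ 50 [met]
  Stage III.2 carried; the final stage is satisfied.
Every stage carried; the shareholder prevails on this issue.
Per-issue: Issue I → board; Issue II → board; Issue III → shareholder. The shareholder must prevail on a majority of issues; overall, the board prevails.

board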